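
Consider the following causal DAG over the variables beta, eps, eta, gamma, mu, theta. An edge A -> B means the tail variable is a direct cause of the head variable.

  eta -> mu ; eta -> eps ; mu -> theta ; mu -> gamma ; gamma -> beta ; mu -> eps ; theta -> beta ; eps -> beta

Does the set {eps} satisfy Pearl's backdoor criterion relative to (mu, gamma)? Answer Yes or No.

No

Backdoor paths from mu to gamma (paths whose first edge points into mu):
  P1: mu <- eta -> eps -> beta <- gamma
Condition 1 (no descendant of mu in the set): FAILS — eps is a descendant of mu.
Condition 2 (every backdoor path blocked by {eps}):
  P1: blocked at chain node eps ∈ conditioning set.
{eps} does not satisfy the backdoor criterion.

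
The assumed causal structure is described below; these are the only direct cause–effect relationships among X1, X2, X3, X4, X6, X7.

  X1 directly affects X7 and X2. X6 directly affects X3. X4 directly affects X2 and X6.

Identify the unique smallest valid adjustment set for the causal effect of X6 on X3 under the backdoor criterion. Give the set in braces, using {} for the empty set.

{}

Variables eligible for adjustment (non-descendants of X6, excluding X6 and X3): {X1, X2, X4, X7}.
Backdoor paths from X6 to X3:
  (none)
With no backdoor paths the empty set already satisfies the criterion, and it is trivially minimal.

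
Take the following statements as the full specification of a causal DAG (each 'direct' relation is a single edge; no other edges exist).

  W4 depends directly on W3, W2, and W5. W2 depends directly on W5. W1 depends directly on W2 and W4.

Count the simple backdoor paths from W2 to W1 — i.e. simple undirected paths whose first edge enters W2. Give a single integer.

A backdoor path from W2 to W1 is any simple undirected path whose first edge points into W2 (i.e. leaves W2 via a parent).
Parents of W2: {W5}.
Enumerating:
  P1: W2 <- W5 -> W4 -> W1
That exhausts the simple backdoor paths. Count: 1.

1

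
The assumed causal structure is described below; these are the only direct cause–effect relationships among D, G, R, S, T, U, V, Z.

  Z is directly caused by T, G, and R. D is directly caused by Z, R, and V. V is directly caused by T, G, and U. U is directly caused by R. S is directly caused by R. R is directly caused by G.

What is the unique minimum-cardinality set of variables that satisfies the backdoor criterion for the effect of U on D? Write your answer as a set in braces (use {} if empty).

{R}

Variables eligible for adjustment (non-descendants of U, excluding U and D): {G, R, S, T, Z}.
Backdoor paths from U to D:
  P1: U <- R <- G -> Z <- T -> V -> D
  P2: U <- R <- G -> Z -> D
  P3: U <- R <- G -> V <- T -> Z -> D
  P4: U <- R <- G -> V -> D
  P5: U <- R -> Z <- T -> V -> D
  P6: U <- R -> Z <- G -> V -> D
  P7: U <- R -> Z -> D
  P8: U <- R -> D
The empty set is not sufficient: P2 (U <- R <- G -> Z -> D) has no collider blocking it and no conditioned non-collider, so it is open.
Try {R}:
  P1: blocked at chain node R ∈ conditioning set.
  P2: blocked at chain node R ∈ conditioning set.
  P3: blocked at chain node R ∈ conditioning set.
  P4: blocked at chain node R ∈ conditioning set.
  P5: blocked at fork node R ∈ conditioning set.
  P6: blocked at fork node R ∈ conditioning set.
  P7: blocked at fork node R ∈ conditioning set.
  P8: blocked at fork node R ∈ conditioning set.
{R} contains no descendant of U and blocks every backdoor path.
No other singleton works — e.g. {T} leaves P2 open — so {R} is the unique smallest valid adjustment set.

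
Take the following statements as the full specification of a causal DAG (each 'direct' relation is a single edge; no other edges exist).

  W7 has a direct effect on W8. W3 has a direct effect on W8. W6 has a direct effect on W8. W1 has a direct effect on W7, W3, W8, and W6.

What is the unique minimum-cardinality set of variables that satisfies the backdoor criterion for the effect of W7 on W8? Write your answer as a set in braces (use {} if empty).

{W1}

Variables eligible for adjustment (non-descendants of W7, excluding W7 and W8): {W1, W3, W6}.
Backdoor paths from W7 to W8:
  P1: W7 <- W1 -> W3 -> W8
  P2: W7 <- W1 -> W6 -> W8
  P3: W7 <- W1 -> W8
The empty set is not sufficient: P1 (W7 <- W1 -> W3 -> W8) has no collider blocking it and no conditioned non-collider, so it is open.
Try {W1}:
  P1: blocked at fork node W1 ∈ conditioning set.
  P2: blocked at fork node W1 ∈ conditioning set.
  P3: blocked at fork node W1 ∈ conditioning set.
{W1} contains no descendant of W7 and blocks every backdoor path.
No other singleton works — e.g. {W3} leaves P2 open — so {W1} is the unique smallest valid adjustment set.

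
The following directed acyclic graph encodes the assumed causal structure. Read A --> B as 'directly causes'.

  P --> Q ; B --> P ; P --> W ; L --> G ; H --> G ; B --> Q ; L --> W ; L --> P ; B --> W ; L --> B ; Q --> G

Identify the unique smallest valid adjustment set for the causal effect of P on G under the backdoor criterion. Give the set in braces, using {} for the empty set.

Variables eligible for adjustment (non-descendants of P, excluding P and G): {B, H, L}.
Backdoor paths from P to G:
  P1: P <- L -> B -> Q -> G
  P2: P <- L -> G
  P3: P <- L -> W <- B -> Q -> G
  P4: P <- B <- L -> G
  P5: P <- B -> Q -> G
  P6: P <- B -> W <- L -> G
The empty set is not sufficient: P1 (P <- L -> B -> Q -> G) has no collider blocking it and no conditioned non-collider, so it is open.
Try {B, L}:
  P1: blocked at fork node L ∈ conditioning set.
  P2: blocked at fork node L ∈ conditioning set.
  P3: blocked at fork node L ∈ conditioning set.
  P4: blocked at chain node B ∈ conditioning set.
  P5: blocked at fork node B ∈ conditioning set.
  P6: blocked at fork node B ∈ conditioning set.
{B, L} contains no descendant of P and blocks every backdoor path.
Every element of {B, L} is needed (dropping B leaves P5 open; dropping L leaves P2 open), so no proper subset is valid.
Among all size-2 subsets of the eligible variables, only {B, L} blocks every backdoor path, so it is the unique smallest valid adjustment set.

{B, L}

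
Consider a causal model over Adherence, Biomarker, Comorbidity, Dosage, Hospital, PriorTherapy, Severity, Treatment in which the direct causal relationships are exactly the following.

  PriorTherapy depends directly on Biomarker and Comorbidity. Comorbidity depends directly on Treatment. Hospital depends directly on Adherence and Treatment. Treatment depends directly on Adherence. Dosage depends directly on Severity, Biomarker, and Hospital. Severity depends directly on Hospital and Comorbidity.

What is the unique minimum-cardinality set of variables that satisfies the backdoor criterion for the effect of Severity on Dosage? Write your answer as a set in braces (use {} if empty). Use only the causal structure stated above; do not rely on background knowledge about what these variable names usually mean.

Variables eligible for adjustment (non-descendants of Severity, excluding Severity and Dosage): {Adherence, Biomarker, Comorbidity, Hospital, PriorTherapy, Treatment}.
Backdoor paths from Severity to Dosage:
  P1: Severity <- Hospital <- Adherence -> Treatment -> Comorbidity -> PriorTherapy <- Biomarker -> Dosage
  P2: Severity <- Hospital <- Treatment -> Comorbidity -> PriorTherapy <- Biomarker -> Dosage
  P3: Severity <- Hospital -> Dosage
  P4: Severity <- Comorbidity <- Treatment <- Adherence -> Hospital -> Dosage
  P5: Severity <- Comorbidity <- Treatment -> Hospital -> Dosage
  P6: Severity <- Comorbidity -> PriorTherapy <- Biomarker -> Dosage
The empty set is not sufficient: P3 (Severity <- Hospital -> Dosage) has no collider blocking it and no conditioned non-collider, so it is open.
Try {Hospital}:
  P1: blocked at chain node Hospital ∈ conditioning set.
  P2: blocked at chain node Hospital ∈ conditioning set.
  P3: blocked at fork node Hospital ∈ conditioning set.
  P4: blocked at chain node Hospital ∈ conditioning set.
  P5: blocked at chain node Hospital ∈ conditioning set.
  P6: blocked at collider PriorTherapy (neither it nor any descendant is in the conditioning set).
{Hospital} contains no descendant of Severity and blocks every backdoor path.
No other singleton works — e.g. {Adherence} leaves P3 open — so {Hospital} is the unique smallest valid adjustment set.

{Hospital}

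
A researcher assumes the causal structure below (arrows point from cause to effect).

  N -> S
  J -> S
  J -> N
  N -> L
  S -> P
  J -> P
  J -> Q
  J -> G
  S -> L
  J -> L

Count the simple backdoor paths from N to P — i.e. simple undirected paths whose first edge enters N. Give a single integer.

3

A backdoor path from N to P is any simple undirected path whose first edge points into N (i.e. leaves N via a parent).
Parents of N: {J}.
Enumerating:
  P1: N <- J -> S -> P
  P2: N <- J -> P
  P3: N <- J -> L <- S -> P
That exhausts the simple backdoor paths. Count: 3.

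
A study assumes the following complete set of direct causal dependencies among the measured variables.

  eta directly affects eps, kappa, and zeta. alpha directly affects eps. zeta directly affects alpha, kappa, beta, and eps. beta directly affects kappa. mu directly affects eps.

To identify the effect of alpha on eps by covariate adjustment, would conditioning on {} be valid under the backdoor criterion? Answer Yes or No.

Backdoor paths from alpha to eps (paths whose first edge points into alpha):
  P1: alpha <- zeta <- eta -> eps
  P2: alpha <- zeta -> beta -> kappa <- eta -> eps
  P3: alpha <- zeta -> eps
  P4: alpha <- zeta -> kappa <- eta -> eps
Condition 1 (no descendant of alpha in the set): holds — descendants of alpha are {eps}; none are in {}.
Condition 2 (every backdoor path blocked by {}):
  P1: open — no interior node is in the conditioning set.
  P2: blocked at collider kappa (neither it nor any descendant is in the conditioning set).
  P3: open — no interior node is in the conditioning set.
  P4: blocked at collider kappa (neither it nor any descendant is in the conditioning set).
{} does not satisfy the backdoor criterion.

No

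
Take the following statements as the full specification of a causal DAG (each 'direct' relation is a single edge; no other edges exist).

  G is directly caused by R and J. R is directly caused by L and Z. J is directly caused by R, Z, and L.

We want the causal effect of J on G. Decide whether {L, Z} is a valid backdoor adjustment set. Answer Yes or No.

No

Backdoor paths from J to G (paths whose first edge points into J):
  P1: J <- Z -> R -> G
  P2: J <- L -> R -> G
  P3: J <- R -> G
Condition 1 (no descendant of J in the set): holds — descendants of J are {G}; none are in {L, Z}.
Condition 2 (every backdoor path blocked by {L, Z}):
  P1: blocked at fork node Z ∈ conditioning set.
  P2: blocked at fork node L ∈ conditioning set.
  P3: open — no interior node is in the conditioning set.
{L, Z} does not satisfy the backdoor criterion.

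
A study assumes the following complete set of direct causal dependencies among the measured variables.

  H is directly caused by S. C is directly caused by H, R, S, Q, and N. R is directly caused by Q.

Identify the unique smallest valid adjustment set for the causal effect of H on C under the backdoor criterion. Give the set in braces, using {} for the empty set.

{S}

Variables eligible for adjustment (non-descendants of H, excluding H and C): {N, Q, R, S}.
Backdoor paths from H to C:
  P1: H <- S -> C
The empty set is not sufficient: P1 (H <- S -> C) has no collider blocking it and no conditioned non-collider, so it is open.
Try {S}:
  P1: blocked at fork node S ∈ conditioning set.
{S} contains no descendant of H and blocks every backdoor path.
No other singleton works — e.g. {Q} leaves P1 open — so {S} is the unique smallest valid adjustment set.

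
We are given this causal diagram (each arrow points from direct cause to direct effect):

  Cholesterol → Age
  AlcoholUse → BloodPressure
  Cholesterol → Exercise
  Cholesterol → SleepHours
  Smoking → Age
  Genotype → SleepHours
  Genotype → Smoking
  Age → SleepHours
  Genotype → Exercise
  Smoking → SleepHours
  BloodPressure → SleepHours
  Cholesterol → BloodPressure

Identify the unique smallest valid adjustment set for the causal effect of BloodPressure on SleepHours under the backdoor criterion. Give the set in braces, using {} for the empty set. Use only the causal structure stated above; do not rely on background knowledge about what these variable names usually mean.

Variables eligible for adjustment (non-descendants of BloodPressure, excluding BloodPressure and SleepHours): {Age, AlcoholUse, Cholesterol, Exercise, Genotype, Smoking}.
Backdoor paths from BloodPressure to SleepHours:
  P1: BloodPressure <- Cholesterol -> Age <- Smoking <- Genotype -> SleepHours
  P2: BloodPressure <- Cholesterol -> Age <- Smoking -> SleepHours
  P3: BloodPressure <- Cholesterol -> Age -> SleepHours
  P4: BloodPressure <- Cholesterol -> Exercise <- Genotype -> Smoking -> Age -> SleepHours
  P5: BloodPressure <- Cholesterol -> Exercise <- Genotype -> Smoking -> SleepHours
  P6: BloodPressure <- Cholesterol -> Exercise <- Genotype -> SleepHours
  P7: BloodPressure <- Cholesterol -> SleepHours
The empty set is not sufficient: P3 (BloodPressure <- Cholesterol -> Age -> SleepHours) has no collider blocking it and no conditioned non-collider, so it is open.
Try {Cholesterol}:
  P1: blocked at fork node Cholesterol ∈ conditioning set.
  P2: blocked at fork node Cholesterol ∈ conditioning set.
  P3: blocked at fork node Cholesterol ∈ conditioning set.
  P4: blocked at fork node Cholesterol ∈ conditioning set.
  P5: blocked at fork node Cholesterol ∈ conditioning set.
  P6: blocked at fork node Cholesterol ∈ conditioning set.
  P7: blocked at fork node Cholesterol ∈ conditioning set.
{Cholesterol} contains no descendant of BloodPressure and blocks every backdoor path.
No other singleton works — e.g. {Genotype} leaves P3 open — so {Cholesterol} is the unique smallest valid adjustment set.

{Cholesterol}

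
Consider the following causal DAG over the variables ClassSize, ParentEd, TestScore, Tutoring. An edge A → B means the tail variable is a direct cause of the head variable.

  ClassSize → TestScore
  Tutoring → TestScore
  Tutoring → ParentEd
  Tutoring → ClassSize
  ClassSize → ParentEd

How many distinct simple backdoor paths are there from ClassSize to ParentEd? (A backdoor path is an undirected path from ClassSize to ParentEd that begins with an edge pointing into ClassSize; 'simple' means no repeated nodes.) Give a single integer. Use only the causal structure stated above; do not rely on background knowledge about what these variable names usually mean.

A backdoor path from ClassSize to ParentEd is any simple undirected path whose first edge points into ClassSize (i.e. leaves ClassSize via a parent).
Parents of ClassSize: {Tutoring}.
Enumerating:
  P1: ClassSize <- Tutoring -> ParentEd
That exhausts the simple backdoor paths. Count: 1.

1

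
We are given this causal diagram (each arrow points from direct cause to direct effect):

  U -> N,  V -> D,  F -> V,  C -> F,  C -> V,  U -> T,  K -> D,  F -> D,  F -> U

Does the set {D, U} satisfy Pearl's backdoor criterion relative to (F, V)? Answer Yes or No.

Backdoor paths from F to V (paths whose first edge points into F):
  P1: F <- C -> V
Condition 1 (no descendant of F in the set): FAILS — D and U are descendants of F.
Condition 2 (every backdoor path blocked by {D, U}):
  P1: open — no interior node is in the conditioning set.
{D, U} does not satisfy the backdoor criterion.

No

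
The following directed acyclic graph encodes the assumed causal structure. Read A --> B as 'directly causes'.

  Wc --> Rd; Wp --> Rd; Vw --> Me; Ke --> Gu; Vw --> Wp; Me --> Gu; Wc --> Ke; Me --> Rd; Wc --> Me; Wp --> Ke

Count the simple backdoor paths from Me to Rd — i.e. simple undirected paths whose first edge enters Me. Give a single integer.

A backdoor path from Me to Rd is any simple undirected path whose first edge points into Me (i.e. leaves Me via a parent).
Parents of Me: {Vw, Wc}.
Enumerating:
  P1: Me <- Vw -> Wp -> Ke <- Wc -> Rd
  P2: Me <- Vw -> Wp -> Rd
  P3: Me <- Wc -> Ke <- Wp -> Rd
  P4: Me <- Wc -> Rd
That exhausts the simple backdoor paths. Count: 4.

4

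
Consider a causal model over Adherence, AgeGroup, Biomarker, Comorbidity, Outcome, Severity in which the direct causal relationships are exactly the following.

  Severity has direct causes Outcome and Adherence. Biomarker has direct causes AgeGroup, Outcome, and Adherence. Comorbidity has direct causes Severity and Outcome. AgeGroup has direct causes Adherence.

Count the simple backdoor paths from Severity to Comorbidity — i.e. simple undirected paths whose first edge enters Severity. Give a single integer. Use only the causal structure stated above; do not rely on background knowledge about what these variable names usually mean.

3

A backdoor path from Severity to Comorbidity is any simple undirected path whose first edge points into Severity (i.e. leaves Severity via a parent).
Parents of Severity: {Adherence, Outcome}.
Enumerating:
  P1: Severity <- Adherence -> AgeGroup -> Biomarker <- Outcome -> Comorbidity
  P2: Severity <- Adherence -> Biomarker <- Outcome -> Comorbidity
  P3: Severity <- Outcome -> Comorbidity
That exhausts the simple backdoor paths. Count: 3.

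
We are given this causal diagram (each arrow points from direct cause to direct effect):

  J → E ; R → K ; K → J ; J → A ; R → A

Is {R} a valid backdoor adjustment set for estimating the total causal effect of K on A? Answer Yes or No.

Yes

Backdoor paths from K to A (paths whose first edge points into K):
  P1: K <- R -> A
Condition 1 (no descendant of K in the set): holds — descendants of K are {A, E, J}; none are in {R}.
Condition 2 (every backdoor path blocked by {R}):
  P1: blocked at fork node R ∈ conditioning set.
{R} satisfies the backdoor criterion.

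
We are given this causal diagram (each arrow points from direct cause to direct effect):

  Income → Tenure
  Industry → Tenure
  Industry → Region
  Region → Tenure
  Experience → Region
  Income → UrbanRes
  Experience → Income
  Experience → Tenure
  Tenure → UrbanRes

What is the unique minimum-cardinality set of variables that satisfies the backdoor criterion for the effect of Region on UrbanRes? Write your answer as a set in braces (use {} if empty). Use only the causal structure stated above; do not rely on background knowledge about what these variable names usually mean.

Variables eligible for adjustment (non-descendants of Region, excluding Region and UrbanRes): {Experience, Income, Industry}.
Backdoor paths from Region to UrbanRes:
  P1: Region <- Experience -> Income -> Tenure -> UrbanRes
  P2: Region <- Experience -> Income -> UrbanRes
  P3: Region <- Experience -> Tenure <- Income -> UrbanRes
  P4: Region <- Experience -> Tenure -> UrbanRes
  P5: Region <- Industry -> Tenure <- Experience -> Income -> UrbanRes
  P6: Region <- Industry -> Tenure <- Income -> UrbanRes
  P7: Region <- Industry -> Tenure -> UrbanRes
The empty set is not sufficient: P1 (Region <- Experience -> Income -> Tenure -> UrbanRes) has no collider blocking it and no conditioned non-collider, so it is open.
Try {Experience, Industry}:
  P1: blocked at fork node Experience ∈ conditioning set.
  P2: blocked at fork node Experience ∈ conditioning set.
  P3: blocked at fork node Experience ∈ conditioning set.
  P4: blocked at fork node Experience ∈ conditioning set.
  P5: blocked at fork node Industry ∈ conditioning set.
  P6: blocked at fork node Industry ∈ conditioning set.
  P7: blocked at fork node Industry ∈ conditioning set.
{Experience, Industry} contains no descendant of Region and blocks every backdoor path.
Every element of {Experience, Industry} is needed (dropping Experience leaves P1 open; dropping Industry leaves P7 open), so no proper subset is valid.
Among all size-2 subsets of the eligible variables, only {Experience, Industry} blocks every backdoor path, so it is the unique smallest valid adjustment set.

{Experience, Industry}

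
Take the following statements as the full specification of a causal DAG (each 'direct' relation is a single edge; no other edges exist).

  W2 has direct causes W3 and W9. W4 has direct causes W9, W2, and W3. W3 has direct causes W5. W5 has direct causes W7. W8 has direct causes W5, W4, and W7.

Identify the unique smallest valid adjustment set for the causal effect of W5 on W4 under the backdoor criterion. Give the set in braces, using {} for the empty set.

{}

Variables eligible for adjustment (non-descendants of W5, excluding W5 and W4): {W7, W9}.
Backdoor paths from W5 to W4:
  P1: W5 <- W7 -> W8 <- W4
Each backdoor path contains an unconditioned collider, so every path is already blocked with the empty conditioning set:
  P1: blocked at collider W8 (neither it nor any descendant is in the conditioning set).
The empty set is therefore the unique smallest valid set.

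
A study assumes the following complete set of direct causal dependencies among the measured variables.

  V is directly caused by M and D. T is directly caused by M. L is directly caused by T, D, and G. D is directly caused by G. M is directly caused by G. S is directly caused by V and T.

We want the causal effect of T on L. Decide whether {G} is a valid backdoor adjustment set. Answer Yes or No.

Backdoor paths from T to L (paths whose first edge points into T):
  P1: T <- M <- G -> D -> L
  P2: T <- M <- G -> L
  P3: T <- M -> V <- D <- G -> L
  P4: T <- M -> V <- D -> L
Condition 1 (no descendant of T in the set): holds — descendants of T are {L, S}; none are in {G}.
Condition 2 (every backdoor path blocked by {G}):
  P1: blocked at fork node G ∈ conditioning set.
  P2: blocked at fork node G ∈ conditioning set.
  P3: blocked at collider V (neither it nor any descendant is in the conditioning set).
  P4: blocked at collider V (neither it nor any descendant is in the conditioning set).
{G} satisfies the backdoor criterion.

Yes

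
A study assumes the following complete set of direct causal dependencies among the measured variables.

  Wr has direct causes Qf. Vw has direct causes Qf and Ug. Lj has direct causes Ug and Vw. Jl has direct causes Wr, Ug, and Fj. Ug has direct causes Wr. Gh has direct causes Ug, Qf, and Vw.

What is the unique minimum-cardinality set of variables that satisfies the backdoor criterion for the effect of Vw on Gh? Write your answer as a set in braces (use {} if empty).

Variables eligible for adjustment (non-descendants of Vw, excluding Vw and Gh): {Fj, Jl, Qf, Ug, Wr}.
Backdoor paths from Vw to Gh:
  P1: Vw <- Qf -> Wr -> Ug -> Gh
  P2: Vw <- Qf -> Wr -> Jl <- Ug -> Gh
  P3: Vw <- Qf -> Gh
  P4: Vw <- Ug <- Wr <- Qf -> Gh
  P5: Vw <- Ug -> Jl <- Wr <- Qf -> Gh
  P6: Vw <- Ug -> Gh
The empty set is not sufficient: P1 (Vw <- Qf -> Wr -> Ug -> Gh) has no collider blocking it and no conditioned non-collider, so it is open.
Try {Qf, Ug}:
  P1: blocked at fork node Qf ∈ conditioning set.
  P2: blocked at fork node Qf ∈ conditioning set.
  P3: blocked at fork node Qf ∈ conditioning set.
  P4: blocked at chain node Ug ∈ conditioning set.
  P5: blocked at fork node Ug ∈ conditioning set.
  P6: blocked at fork node Ug ∈ conditioning set.
{Qf, Ug} contains no descendant of Vw and blocks every backdoor path.
Every element of {Qf, Ug} is needed (dropping Qf leaves P3 open; dropping Ug leaves P6 open), so no proper subset is valid.
Among all size-2 subsets of the eligible variables, only {Qf, Ug} blocks every backdoor path, so it is the unique smallest valid adjustment set.

{Qf, Ug}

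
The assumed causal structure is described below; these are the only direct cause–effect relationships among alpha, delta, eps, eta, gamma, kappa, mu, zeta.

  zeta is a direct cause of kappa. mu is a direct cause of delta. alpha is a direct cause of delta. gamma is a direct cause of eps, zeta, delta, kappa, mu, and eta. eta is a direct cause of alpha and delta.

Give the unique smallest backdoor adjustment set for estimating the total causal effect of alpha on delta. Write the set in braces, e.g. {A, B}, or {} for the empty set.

Variables eligible for adjustment (non-descendants of alpha, excluding alpha and delta): {eps, eta, gamma, kappa, mu, zeta}.
Backdoor paths from alpha to delta:
  P1: alpha <- eta <- gamma -> mu -> delta
  P2: alpha <- eta <- gamma -> delta
  P3: alpha <- eta -> delta
The empty set is not sufficient: P1 (alpha <- eta <- gamma -> mu -> delta) has no collider blocking it and no conditioned non-collider, so it is open.
Try {eta}:
  P1: blocked at chain node eta ∈ conditioning set.
  P2: blocked at chain node eta ∈ conditioning set.
  P3: blocked at fork node eta ∈ conditioning set.
{eta} contains no descendant of alpha and blocks every backdoor path.
No other singleton works — e.g. {gamma} leaves P3 open — so {eta} is the unique smallest valid adjustment set.

{eta}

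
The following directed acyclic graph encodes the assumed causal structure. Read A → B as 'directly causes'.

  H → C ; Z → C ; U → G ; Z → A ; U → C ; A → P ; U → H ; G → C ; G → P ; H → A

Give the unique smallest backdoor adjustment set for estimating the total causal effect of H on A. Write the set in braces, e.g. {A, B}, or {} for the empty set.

{}

Variables eligible for adjustment (non-descendants of H, excluding H and A): {G, U, Z}.
Backdoor paths from H to A:
  P1: H <- U -> G -> C <- Z -> A
  P2: H <- U -> G -> P <- A
  P3: H <- U -> C <- Z -> A
  P4: H <- U -> C <- G -> P <- A
Each backdoor path contains an unconditioned collider, so every path is already blocked with the empty conditioning set:
  P1: blocked at collider C (neither it nor any descendant is in the conditioning set).
  P2: blocked at collider P (neither it nor any descendant is in the conditioning set).
  P3: blocked at collider C (neither it nor any descendant is in the conditioning set).
  P4: blocked at collider C (neither it nor any descendant is in the conditioning set).
The empty set is therefore the unique smallest valid set.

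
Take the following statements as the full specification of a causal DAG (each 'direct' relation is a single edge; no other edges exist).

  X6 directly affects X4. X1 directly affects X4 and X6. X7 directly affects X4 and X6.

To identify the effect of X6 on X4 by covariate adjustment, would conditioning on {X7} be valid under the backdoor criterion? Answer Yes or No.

No

Backdoor paths from X6 to X4 (paths whose first edge points into X6):
  P1: X6 <- X1 -> X4
  P2: X6 <- X7 -> X4
Condition 1 (no descendant of X6 in the set): holds — descendants of X6 are {X4}; none are in {X7}.
Condition 2 (every backdoor path blocked by {X7}):
  P1: open — no interior node is in the conditioning set.
  P2: blocked at fork node X7 ∈ conditioning set.
{X7} does not satisfy the backdoor criterion.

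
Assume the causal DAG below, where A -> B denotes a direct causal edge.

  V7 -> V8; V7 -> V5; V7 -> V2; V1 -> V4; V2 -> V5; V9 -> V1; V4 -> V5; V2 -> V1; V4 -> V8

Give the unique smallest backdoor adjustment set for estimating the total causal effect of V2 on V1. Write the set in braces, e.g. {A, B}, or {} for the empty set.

Variables eligible for adjustment (non-descendants of V2, excluding V2 and V1): {V7, V9}.
Backdoor paths from V2 to V1:
  P1: V2 <- V7 -> V8 <- V4 <- V1
  P2: V2 <- V7 -> V5 <- V4 <- V1
Each backdoor path contains an unconditioned collider, so every path is already blocked with the empty conditioning set:
  P1: blocked at collider V8 (neither it nor any descendant is in the conditioning set).
  P2: blocked at collider V5 (neither it nor any descendant is in the conditioning set).
The empty set is therefore the unique smallest valid set.

{}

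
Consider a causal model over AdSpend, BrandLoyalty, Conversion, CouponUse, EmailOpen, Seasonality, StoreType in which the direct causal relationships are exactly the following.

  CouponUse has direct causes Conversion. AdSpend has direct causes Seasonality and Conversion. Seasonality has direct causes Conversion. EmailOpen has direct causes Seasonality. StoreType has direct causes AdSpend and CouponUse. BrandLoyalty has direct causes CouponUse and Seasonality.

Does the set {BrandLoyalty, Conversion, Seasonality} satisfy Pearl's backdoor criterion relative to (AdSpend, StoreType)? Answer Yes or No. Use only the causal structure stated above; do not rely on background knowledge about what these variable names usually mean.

Backdoor paths from AdSpend to StoreType (paths whose first edge points into AdSpend):
  P1: AdSpend <- Conversion -> Seasonality -> BrandLoyalty <- CouponUse -> StoreType
  P2: AdSpend <- Conversion -> CouponUse -> StoreType
  P3: AdSpend <- Seasonality <- Conversion -> CouponUse -> StoreType
  P4: AdSpend <- Seasonality -> BrandLoyalty <- CouponUse -> StoreType
Condition 1 (no descendant of AdSpend in the set): holds — descendants of AdSpend are {StoreType}; none are in {BrandLoyalty, Conversion, Seasonality}.
Condition 2 (every backdoor path blocked by {BrandLoyalty, Conversion, Seasonality}):
  P1: blocked at fork node Conversion ∈ conditioning set.
  P2: blocked at fork node Conversion ∈ conditioning set.
  P3: blocked at chain node Seasonality ∈ conditioning set.
  P4: blocked at fork node Seasonality ∈ conditioning set.
{BrandLoyalty, Conversion, Seasonality} satisfies the backdoor criterion.

Yes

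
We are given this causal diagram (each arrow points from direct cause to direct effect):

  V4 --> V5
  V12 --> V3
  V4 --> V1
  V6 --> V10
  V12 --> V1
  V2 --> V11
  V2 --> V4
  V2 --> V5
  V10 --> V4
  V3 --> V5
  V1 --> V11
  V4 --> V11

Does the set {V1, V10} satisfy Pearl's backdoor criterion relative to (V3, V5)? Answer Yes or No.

No

Backdoor paths from V3 to V5 (paths whose first edge points into V3):
  P1: V3 <- V12 -> V1 <- V4 <- V2 -> V5
  P2: V3 <- V12 -> V1 <- V4 -> V5
  P3: V3 <- V12 -> V1 <- V4 -> V11 <- V2 -> V5
  P4: V3 <- V12 -> V1 -> V11 <- V2 -> V4 -> V5
  P5: V3 <- V12 -> V1 -> V11 <- V2 -> V5
  P6: V3 <- V12 -> V1 -> V11 <- V4 <- V2 -> V5
  P7: V3 <- V12 -> V1 -> V11 <- V4 -> V5
Condition 1 (no descendant of V3 in the set): holds — descendants of V3 are {V5}; none are in {V1, V10}.
Condition 2 (every backdoor path blocked by {V1, V10}):
  P1: open — collider(s) V1 are conditioned on (or have a conditioned descendant) and no non-collider on the path is in the set.
  P2: open — collider(s) V1 are conditioned on (or have a conditioned descendant) and no non-collider on the path is in the set.
  P3: blocked at collider V11 (neither it nor any descendant is in the conditioning set).
  P4: blocked at chain node V1 ∈ conditioning set.
  P5: blocked at chain node V1 ∈ conditioning set.
  P6: blocked at chain node V1 ∈ conditioning set.
  P7: blocked at chain node V1 ∈ conditioning set.
{V1, V10} does not satisfy the backdoor criterion.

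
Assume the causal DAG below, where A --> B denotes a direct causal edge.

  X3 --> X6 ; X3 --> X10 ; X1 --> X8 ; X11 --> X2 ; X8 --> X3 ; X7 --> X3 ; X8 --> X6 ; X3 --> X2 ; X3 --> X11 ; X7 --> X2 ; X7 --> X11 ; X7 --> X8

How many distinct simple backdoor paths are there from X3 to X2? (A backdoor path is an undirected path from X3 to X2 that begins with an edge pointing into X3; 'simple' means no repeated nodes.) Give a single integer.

4

A backdoor path from X3 to X2 is any simple undirected path whose first edge points into X3 (i.e. leaves X3 via a parent).
Parents of X3: {X7, X8}.
Enumerating:
  P1: X3 <- X7 -> X11 -> X2
  P2: X3 <- X7 -> X2
  P3: X3 <- X8 <- X7 -> X11 -> X2
  P4: X3 <- X8 <- X7 -> X2
That exhausts the simple backdoor paths. Count: 4.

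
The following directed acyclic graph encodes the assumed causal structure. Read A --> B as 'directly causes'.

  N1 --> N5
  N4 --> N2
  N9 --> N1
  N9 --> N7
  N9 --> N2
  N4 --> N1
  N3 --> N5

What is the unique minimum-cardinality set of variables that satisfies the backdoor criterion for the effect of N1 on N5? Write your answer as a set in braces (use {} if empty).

Variables eligible for adjustment (non-descendants of N1, excluding N1 and N5): {N2, N3, N4, N7, N9}.
Backdoor paths from N1 to N5:
  (none)
With no backdoor paths the empty set already satisfies the criterion, and it is trivially minimal.

{}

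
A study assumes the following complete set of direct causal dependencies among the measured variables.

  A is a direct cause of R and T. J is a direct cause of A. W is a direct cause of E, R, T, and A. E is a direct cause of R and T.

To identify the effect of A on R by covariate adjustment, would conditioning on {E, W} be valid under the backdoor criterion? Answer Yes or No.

Yes

Backdoor paths from A to R (paths whose first edge points into A):
  P1: A <- W -> E -> R
  P2: A <- W -> T <- E -> R
  P3: A <- W -> R
Condition 1 (no descendant of A in the set): holds — descendants of A are {R, T}; none are in {E, W}.
Condition 2 (every backdoor path blocked by {E, W}):
  P1: blocked at fork node W ∈ conditioning set.
  P2: blocked at fork node W ∈ conditioning set.
  P3: blocked at fork node W ∈ conditioning set.
{E, W} satisfies the backdoor criterion.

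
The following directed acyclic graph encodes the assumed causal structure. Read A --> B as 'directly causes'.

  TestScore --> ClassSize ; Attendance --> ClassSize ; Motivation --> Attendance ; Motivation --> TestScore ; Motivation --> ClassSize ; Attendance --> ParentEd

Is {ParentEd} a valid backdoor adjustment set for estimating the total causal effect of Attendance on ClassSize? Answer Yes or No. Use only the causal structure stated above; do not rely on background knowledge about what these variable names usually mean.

No

Backdoor paths from Attendance to ClassSize (paths whose first edge points into Attendance):
  P1: Attendance <- Motivation -> TestScore -> ClassSize
  P2: Attendance <- Motivation -> ClassSize
Condition 1 (no descendant of Attendance in the set): FAILS — ParentEd is a descendant of Attendance.
Condition 2 (every backdoor path blocked by {ParentEd}):
  P1: open — no interior node is in the conditioning set.
  P2: open — no interior node is in the conditioning set.
{ParentEd} does not satisfy the backdoor criterion.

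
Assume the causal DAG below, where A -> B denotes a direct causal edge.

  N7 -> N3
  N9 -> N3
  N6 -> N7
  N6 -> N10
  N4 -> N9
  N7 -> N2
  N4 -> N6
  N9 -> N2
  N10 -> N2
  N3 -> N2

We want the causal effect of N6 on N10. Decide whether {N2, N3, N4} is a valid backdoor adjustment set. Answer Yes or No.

Backdoor paths from N6 to N10 (paths whose first edge points into N6):
  P1: N6 <- N4 -> N9 -> N3 <- N7 -> N2 <- N10
  P2: N6 <- N4 -> N9 -> N3 -> N2 <- N10
  P3: N6 <- N4 -> N9 -> N2 <- N10
Condition 1 (no descendant of N6 in the set): FAILS — N2 and N3 are descendants of N6.
Condition 2 (every backdoor path blocked by {N2, N3, N4}):
  P1: blocked at fork node N4 ∈ conditioning set.
  P2: blocked at fork node N4 ∈ conditioning set.
  P3: blocked at fork node N4 ∈ conditioning set.
{N2, N3, N4} does not satisfy the backdoor criterion.

No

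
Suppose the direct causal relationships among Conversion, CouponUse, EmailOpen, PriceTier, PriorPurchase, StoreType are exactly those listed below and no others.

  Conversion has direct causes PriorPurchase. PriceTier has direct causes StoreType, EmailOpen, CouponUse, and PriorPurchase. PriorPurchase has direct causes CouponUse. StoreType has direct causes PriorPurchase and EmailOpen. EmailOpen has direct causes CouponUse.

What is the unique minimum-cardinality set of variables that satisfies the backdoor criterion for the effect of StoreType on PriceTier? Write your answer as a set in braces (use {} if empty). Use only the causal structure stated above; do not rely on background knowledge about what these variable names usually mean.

Variables eligible for adjustment (non-descendants of StoreType, excluding StoreType and PriceTier): {Conversion, CouponUse, EmailOpen, PriorPurchase}.
Backdoor paths from StoreType to PriceTier:
  P1: StoreType <- EmailOpen <- CouponUse -> PriorPurchase -> PriceTier
  P2: StoreType <- EmailOpen <- CouponUse -> PriceTier
  P3: StoreType <- EmailOpen -> PriceTier
  P4: StoreType <- PriorPurchase <- CouponUse -> EmailOpen -> PriceTier
  P5: StoreType <- PriorPurchase <- CouponUse -> PriceTier
  P6: StoreType <- PriorPurchase -> PriceTier
The empty set is not sufficient: P1 (StoreType <- EmailOpen <- CouponUse -> PriorPurchase -> PriceTier) has no collider blocking it and no conditioned non-collider, so it is open.
Try {EmailOpen, PriorPurchase}:
  P1: blocked at chain node EmailOpen ∈ conditioning set.
  P2: blocked at chain node EmailOpen ∈ conditioning set.
  P3: blocked at fork node EmailOpen ∈ conditioning set.
  P4: blocked at chain node PriorPurchase ∈ conditioning set.
  P5: blocked at chain node PriorPurchase ∈ conditioning set.
  P6: blocked at fork node PriorPurchase ∈ conditioning set.
{EmailOpen, PriorPurchase} contains no descendant of StoreType and blocks every backdoor path.
Every element of {EmailOpen, PriorPurchase} is needed (dropping EmailOpen leaves P2 open; dropping PriorPurchase leaves P5 open), so no proper subset is valid.
Among all size-2 subsets of the eligible variables, only {EmailOpen, PriorPurchase} blocks every backdoor path, so it is the unique smallest valid adjustment set.

{EmailOpen, PriorPurchase}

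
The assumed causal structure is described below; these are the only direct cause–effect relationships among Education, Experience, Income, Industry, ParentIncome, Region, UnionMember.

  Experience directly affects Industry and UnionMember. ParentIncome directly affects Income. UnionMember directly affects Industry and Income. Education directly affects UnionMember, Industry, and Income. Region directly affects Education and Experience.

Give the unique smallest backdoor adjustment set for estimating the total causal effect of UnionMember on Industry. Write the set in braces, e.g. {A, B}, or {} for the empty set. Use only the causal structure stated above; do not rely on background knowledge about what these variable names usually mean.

Variables eligible for adjustment (non-descendants of UnionMember, excluding UnionMember and Industry): {Education, Experience, ParentIncome, Region}.
Backdoor paths from UnionMember to Industry:
  P1: UnionMember <- Education <- Region -> Experience -> Industry
  P2: UnionMember <- Education -> Industry
  P3: UnionMember <- Experience <- Region -> Education -> Industry
  P4: UnionMember <- Experience -> Industry
The empty set is not sufficient: P1 (UnionMember <- Education <- Region -> Experience -> Industry) has no collider blocking it and no conditioned non-collider, so it is open.
Try {Education, Experience}:
  P1: blocked at chain node Education ∈ conditioning set.
  P2: blocked at fork node Education ∈ conditioning set.
  P3: blocked at chain node Experience ∈ conditioning set.
  P4: blocked at fork node Experience ∈ conditioning set.
{Education, Experience} contains no descendant of UnionMember and blocks every backdoor path.
Every element of {Education, Experience} is needed (dropping Education leaves P2 open; dropping Experience leaves P4 open), so no proper subset is valid.
Among all size-2 subsets of the eligible variables, only {Education, Experience} blocks every backdoor path, so it is the unique smallest valid adjustment set.

{Education, Experience}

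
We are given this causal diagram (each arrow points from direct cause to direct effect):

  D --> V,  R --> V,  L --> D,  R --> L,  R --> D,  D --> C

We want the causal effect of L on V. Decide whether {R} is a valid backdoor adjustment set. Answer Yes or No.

Yes

Backdoor paths from L to V (paths whose first edge points into L):
  P1: L <- R -> D -> V
  P2: L <- R -> V
Condition 1 (no descendant of L in the set): holds — descendants of L are {C, D, V}; none are in {R}.
Condition 2 (every backdoor path blocked by {R}):
  P1: blocked at fork node R ∈ conditioning set.
  P2: blocked at fork node R ∈ conditioning set.
{R} satisfies the backdoor criterion.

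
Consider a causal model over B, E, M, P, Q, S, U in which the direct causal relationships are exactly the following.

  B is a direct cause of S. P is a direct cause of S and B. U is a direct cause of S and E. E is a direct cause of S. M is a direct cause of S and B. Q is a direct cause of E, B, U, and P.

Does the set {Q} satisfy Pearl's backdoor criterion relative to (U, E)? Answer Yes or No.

Backdoor paths from U to E (paths whose first edge points into U):
  P1: U <- Q -> P -> B <- M -> S <- E
  P2: U <- Q -> P -> B -> S <- E
  P3: U <- Q -> P -> S <- E
  P4: U <- Q -> E
  P5: U <- Q -> B <- P -> S <- E
  P6: U <- Q -> B <- M -> S <- E
  P7: U <- Q -> B -> S <- E
Condition 1 (no descendant of U in the set): holds — descendants of U are {E, S}; none are in {Q}.
Condition 2 (every backdoor path blocked by {Q}):
  P1: blocked at fork node Q ∈ conditioning set.
  P2: blocked at fork node Q ∈ conditioning set.
  P3: blocked at fork node Q ∈ conditioning set.
  P4: blocked at fork node Q ∈ conditioning set.
  P5: blocked at fork node Q ∈ conditioning set.
  P6: blocked at fork node Q ∈ conditioning set.
  P7: blocked at fork node Q ∈ conditioning set.
{Q} satisfies the backdoor criterion.

Yes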